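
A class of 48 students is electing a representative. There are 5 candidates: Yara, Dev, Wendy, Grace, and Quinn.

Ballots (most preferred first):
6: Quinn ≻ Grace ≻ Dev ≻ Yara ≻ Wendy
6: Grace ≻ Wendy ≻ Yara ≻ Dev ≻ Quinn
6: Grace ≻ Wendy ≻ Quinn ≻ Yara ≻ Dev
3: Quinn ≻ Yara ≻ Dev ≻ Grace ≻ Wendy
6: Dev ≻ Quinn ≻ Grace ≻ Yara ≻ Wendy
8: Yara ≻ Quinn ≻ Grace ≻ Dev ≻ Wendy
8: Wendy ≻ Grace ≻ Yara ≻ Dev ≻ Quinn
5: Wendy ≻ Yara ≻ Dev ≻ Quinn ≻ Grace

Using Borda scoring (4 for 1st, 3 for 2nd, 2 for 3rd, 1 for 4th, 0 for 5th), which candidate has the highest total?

Grace

Yara: 6×1 + 6×2 + 6×1 + 3×3 + 6×1 + 8×4 + 8×2 + 5×3 = 102
Dev: 6×2 + 6×1 + 6×0 + 3×2 + 6×4 + 8×1 + 8×1 + 5×2 = 74
Wendy: 6×0 + 6×3 + 6×3 + 3×0 + 6×0 + 8×0 + 8×4 + 5×4 = 88
Grace: 6×3 + 6×4 + 6×4 + 3×1 + 6×2 + 8×2 + 8×3 + 5×0 = 121
Quinn: 6×4 + 6×0 + 6×2 + 3×4 + 6×3 + 8×3 + 8×0 + 5×1 = 95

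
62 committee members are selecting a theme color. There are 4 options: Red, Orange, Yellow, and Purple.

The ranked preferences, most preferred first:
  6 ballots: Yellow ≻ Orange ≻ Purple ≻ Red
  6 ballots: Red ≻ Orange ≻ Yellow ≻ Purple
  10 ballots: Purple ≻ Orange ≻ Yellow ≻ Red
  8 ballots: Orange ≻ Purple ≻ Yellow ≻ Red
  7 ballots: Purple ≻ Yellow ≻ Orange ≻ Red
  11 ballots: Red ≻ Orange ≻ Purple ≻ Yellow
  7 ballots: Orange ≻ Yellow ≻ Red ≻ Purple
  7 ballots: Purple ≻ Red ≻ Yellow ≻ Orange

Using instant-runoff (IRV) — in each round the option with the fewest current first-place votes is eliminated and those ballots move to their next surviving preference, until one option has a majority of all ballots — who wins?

Round 1: Red 17, Orange 15, Yellow 6, Purple 24. Yellow eliminated.
Round 2: Red 17, Orange 21, Purple 24. Red eliminated.
Round 3: Orange 38, Purple 24. Orange has a majority (≥32).

Orange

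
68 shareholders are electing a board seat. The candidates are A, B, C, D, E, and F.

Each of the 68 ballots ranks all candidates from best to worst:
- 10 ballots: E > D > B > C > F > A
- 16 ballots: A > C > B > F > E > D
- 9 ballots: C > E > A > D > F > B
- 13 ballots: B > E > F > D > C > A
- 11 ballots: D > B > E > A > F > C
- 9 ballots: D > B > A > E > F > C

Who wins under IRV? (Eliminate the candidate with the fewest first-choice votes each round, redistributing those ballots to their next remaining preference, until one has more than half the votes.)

Round 1: A 16, B 13, C 9, D 20, E 10, F 0. F eliminated.
Round 2: A 16, B 13, C 9, D 20, E 10. C eliminated.
Round 3: A 16, B 13, D 20, E 19. B eliminated.
Round 4: A 16, D 20, E 32. A eliminated.
Round 5: D 20, E 48. E has a majority (≥35).

E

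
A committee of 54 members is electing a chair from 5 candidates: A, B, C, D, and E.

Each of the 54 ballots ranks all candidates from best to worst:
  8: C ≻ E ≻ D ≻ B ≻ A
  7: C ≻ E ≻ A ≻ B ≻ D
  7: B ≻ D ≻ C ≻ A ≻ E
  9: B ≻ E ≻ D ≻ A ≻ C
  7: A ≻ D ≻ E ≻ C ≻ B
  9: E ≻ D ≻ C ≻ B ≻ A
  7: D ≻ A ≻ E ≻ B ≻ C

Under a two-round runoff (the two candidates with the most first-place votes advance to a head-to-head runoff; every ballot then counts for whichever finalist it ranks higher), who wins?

C

Round 1 first-place votes: A 7, B 16, C 15, D 7, E 9. B and C advance.
Runoff: B is ranked above C on 23 ballots, C above B on 31.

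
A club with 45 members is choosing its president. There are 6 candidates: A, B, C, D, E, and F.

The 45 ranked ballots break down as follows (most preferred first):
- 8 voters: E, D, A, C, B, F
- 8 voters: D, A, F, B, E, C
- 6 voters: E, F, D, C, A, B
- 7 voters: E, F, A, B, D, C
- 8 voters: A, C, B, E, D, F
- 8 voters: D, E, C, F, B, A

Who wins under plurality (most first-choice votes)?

E

First-place votes: A 8, B 0, C 0, D 16, E 21, F 0.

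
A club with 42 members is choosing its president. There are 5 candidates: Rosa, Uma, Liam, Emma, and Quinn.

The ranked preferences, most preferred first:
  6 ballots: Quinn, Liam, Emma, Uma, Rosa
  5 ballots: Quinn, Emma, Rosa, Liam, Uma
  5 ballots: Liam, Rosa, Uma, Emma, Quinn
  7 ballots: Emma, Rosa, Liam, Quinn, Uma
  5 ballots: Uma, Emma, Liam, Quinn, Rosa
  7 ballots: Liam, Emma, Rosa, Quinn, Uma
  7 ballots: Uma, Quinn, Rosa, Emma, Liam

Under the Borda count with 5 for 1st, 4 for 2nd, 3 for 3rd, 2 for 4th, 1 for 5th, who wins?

Rosa: 6×1 + 5×3 + 5×4 + 7×4 + 5×1 + 7×3 + 7×3 = 116
Uma: 6×2 + 5×1 + 5×3 + 7×1 + 5×5 + 7×1 + 7×5 = 106
Liam: 6×4 + 5×2 + 5×5 + 7×3 + 5×3 + 7×5 + 7×1 = 137
Emma: 6×3 + 5×4 + 5×2 + 7×5 + 5×4 + 7×4 + 7×2 = 145
Quinn: 6×5 + 5×5 + 5×1 + 7×2 + 5×2 + 7×2 + 7×4 = 126

Emma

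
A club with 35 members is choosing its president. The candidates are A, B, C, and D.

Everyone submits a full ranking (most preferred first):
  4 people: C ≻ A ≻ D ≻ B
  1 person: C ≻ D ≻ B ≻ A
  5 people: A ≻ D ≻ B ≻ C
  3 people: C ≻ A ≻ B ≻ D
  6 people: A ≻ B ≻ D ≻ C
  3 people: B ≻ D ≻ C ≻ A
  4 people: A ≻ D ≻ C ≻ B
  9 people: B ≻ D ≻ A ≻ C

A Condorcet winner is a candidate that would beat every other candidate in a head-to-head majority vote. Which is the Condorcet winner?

A vs B: 22–13
A vs C: 24–11
A vs D: 22–13
A beats every other candidate.

A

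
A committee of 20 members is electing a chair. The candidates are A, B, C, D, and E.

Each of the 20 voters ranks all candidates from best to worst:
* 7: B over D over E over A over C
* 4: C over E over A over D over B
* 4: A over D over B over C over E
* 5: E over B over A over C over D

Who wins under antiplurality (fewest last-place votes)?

A

Last-place votes: A 0, B 4, C 7, D 5, E 4.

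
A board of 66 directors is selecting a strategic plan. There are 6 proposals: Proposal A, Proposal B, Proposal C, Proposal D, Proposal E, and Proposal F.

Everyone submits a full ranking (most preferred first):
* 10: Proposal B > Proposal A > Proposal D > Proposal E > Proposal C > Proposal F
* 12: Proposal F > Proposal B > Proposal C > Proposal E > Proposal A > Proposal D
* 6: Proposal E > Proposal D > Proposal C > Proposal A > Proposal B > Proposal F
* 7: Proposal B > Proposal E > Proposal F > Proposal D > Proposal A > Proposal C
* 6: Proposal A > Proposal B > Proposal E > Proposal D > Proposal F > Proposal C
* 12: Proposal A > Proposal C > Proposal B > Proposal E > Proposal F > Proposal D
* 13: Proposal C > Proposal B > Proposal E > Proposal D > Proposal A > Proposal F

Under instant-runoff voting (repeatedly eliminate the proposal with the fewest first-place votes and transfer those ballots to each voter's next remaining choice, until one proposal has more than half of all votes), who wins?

Round 1: Proposal A 18, Proposal B 17, Proposal C 13, Proposal D 0, Proposal E 6, Proposal F 12. Proposal D eliminated.
Round 2: Proposal A 18, Proposal B 17, Proposal C 13, Proposal E 6, Proposal F 12. Proposal E eliminated.
Round 3: Proposal A 18, Proposal B 17, Proposal C 19, Proposal F 12. Proposal F eliminated.
Round 4: Proposal A 18, Proposal B 29, Proposal C 19. Proposal A eliminated.
Round 5: Proposal B 35, Proposal C 31. Proposal B has a majority (≥34).

Proposal B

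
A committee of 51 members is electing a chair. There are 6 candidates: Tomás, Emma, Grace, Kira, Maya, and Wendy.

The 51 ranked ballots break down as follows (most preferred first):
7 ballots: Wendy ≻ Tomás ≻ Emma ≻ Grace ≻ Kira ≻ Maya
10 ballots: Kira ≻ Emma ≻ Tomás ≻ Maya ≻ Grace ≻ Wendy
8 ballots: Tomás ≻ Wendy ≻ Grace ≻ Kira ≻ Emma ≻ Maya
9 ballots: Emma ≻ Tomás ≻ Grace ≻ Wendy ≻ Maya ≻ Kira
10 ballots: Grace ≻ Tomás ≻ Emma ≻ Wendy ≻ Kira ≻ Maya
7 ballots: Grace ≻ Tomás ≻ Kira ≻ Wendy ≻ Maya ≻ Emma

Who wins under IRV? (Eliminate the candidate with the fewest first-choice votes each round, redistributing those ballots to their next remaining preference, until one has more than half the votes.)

Round 1: Tomás 8, Emma 9, Grace 17, Kira 10, Maya 0, Wendy 7. Maya eliminated.
Round 2: Tomás 8, Emma 9, Grace 17, Kira 10, Wendy 7. Wendy eliminated.
Round 3: Tomás 15, Emma 9, Grace 17, Kira 10. Emma eliminated.
Round 4: Tomás 24, Grace 17, Kira 10. Kira eliminated.
Round 5: Tomás 34, Grace 17. Tomás has a majority (≥26).

Tomás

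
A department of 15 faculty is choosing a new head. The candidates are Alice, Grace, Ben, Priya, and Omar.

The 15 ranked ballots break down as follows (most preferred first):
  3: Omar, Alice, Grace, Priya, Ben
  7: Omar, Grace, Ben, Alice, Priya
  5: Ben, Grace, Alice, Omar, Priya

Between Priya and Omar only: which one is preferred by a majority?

Priya is ranked above Omar on 0 ballots; Omar above Priya on 15.

Omar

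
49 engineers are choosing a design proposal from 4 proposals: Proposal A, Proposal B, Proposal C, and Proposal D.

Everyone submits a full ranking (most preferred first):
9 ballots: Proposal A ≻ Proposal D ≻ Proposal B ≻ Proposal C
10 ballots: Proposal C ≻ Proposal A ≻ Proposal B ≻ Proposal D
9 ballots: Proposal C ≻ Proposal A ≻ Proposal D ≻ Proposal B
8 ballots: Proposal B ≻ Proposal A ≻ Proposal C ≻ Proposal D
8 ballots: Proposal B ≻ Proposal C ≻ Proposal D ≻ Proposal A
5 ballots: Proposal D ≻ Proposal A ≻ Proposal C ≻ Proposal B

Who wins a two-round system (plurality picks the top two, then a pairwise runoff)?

Round 1 first-place votes: Proposal A 9, Proposal B 16, Proposal C 19, Proposal D 5. Proposal C and Proposal B advance.
Runoff: Proposal C is ranked above Proposal B on 24 ballots, Proposal B above Proposal C on 25.

Proposal B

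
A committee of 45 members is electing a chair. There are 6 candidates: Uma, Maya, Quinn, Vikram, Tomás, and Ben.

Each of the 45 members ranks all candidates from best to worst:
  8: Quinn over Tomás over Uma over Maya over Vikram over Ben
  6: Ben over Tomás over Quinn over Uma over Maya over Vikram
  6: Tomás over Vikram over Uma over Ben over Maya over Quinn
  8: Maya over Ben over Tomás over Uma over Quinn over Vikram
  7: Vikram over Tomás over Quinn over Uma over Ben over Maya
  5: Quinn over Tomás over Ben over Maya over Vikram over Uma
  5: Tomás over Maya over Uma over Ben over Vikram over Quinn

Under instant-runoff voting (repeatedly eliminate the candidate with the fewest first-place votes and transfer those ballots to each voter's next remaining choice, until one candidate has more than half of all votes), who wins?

Round 1: Uma 0, Maya 8, Quinn 13, Vikram 7, Tomás 11, Ben 6. Uma eliminated.
Round 2: Maya 8, Quinn 13, Vikram 7, Tomás 11, Ben 6. Ben eliminated.
Round 3: Maya 8, Quinn 13, Vikram 7, Tomás 17. Vikram eliminated.
Round 4: Maya 8, Quinn 13, Tomás 24. Tomás has a majority (≥23).

Tomás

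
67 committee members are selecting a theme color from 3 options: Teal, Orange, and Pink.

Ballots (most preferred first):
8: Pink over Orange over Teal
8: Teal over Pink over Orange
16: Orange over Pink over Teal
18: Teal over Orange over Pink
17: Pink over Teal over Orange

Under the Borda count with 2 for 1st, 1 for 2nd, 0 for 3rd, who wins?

Teal: 8×0 + 8×2 + 16×0 + 18×2 + 17×1 = 69
Orange: 8×1 + 8×0 + 16×2 + 18×1 + 17×0 = 58
Pink: 8×2 + 8×1 + 16×1 + 18×0 + 17×2 = 74

Pink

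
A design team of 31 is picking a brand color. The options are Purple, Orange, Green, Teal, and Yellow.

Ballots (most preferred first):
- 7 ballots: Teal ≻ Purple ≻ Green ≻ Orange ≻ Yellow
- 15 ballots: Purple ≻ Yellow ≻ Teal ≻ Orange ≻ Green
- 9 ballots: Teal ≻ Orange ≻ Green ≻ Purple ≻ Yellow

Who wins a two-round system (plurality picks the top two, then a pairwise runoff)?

Teal

Round 1 first-place votes: Purple 15, Orange 0, Green 0, Teal 16, Yellow 0. Teal and Purple advance.
Runoff: Teal is ranked above Purple on 16 ballots, Purple above Teal on 15.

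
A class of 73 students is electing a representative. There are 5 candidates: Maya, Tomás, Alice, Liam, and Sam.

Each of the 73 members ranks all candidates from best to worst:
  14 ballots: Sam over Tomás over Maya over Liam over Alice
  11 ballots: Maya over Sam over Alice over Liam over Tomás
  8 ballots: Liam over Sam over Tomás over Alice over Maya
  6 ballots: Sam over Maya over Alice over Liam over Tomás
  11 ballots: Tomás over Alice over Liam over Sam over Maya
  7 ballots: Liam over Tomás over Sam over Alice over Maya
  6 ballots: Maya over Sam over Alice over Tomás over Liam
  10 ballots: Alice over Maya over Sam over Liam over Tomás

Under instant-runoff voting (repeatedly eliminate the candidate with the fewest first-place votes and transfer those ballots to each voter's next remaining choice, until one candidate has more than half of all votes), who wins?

Round 1: Maya 17, Tomás 11, Alice 10, Liam 15, Sam 20. Alice eliminated.
Round 2: Maya 27, Tomás 11, Liam 15, Sam 20. Tomás eliminated.
Round 3: Maya 27, Liam 26, Sam 20. Sam eliminated.
Round 4: Maya 47, Liam 26. Maya has a majority (≥37).

Maya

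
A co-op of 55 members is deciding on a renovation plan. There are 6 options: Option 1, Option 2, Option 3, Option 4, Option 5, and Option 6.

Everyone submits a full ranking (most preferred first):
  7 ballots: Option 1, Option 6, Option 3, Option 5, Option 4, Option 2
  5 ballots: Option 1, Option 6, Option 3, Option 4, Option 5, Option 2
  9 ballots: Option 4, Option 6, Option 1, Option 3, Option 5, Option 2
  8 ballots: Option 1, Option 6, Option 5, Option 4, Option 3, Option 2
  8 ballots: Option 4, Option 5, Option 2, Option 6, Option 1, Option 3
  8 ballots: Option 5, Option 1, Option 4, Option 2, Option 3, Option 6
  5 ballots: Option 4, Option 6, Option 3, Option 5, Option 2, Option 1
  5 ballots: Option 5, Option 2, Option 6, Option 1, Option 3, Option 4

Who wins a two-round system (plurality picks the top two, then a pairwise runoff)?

Option 1

Round 1 first-place votes: Option 1 20, Option 2 0, Option 3 0, Option 4 22, Option 5 13, Option 6 0. Option 4 and Option 1 advance.
Runoff: Option 4 is ranked above Option 1 on 22 ballots, Option 1 above Option 4 on 33.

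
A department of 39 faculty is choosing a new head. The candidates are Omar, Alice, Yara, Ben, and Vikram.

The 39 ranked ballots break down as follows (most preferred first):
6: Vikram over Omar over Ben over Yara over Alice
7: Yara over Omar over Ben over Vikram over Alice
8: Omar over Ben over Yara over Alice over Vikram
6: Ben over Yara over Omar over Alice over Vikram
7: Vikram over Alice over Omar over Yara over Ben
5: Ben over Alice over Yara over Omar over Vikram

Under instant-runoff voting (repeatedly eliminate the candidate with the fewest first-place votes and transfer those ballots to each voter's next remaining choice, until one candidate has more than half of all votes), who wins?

Round 1: Omar 8, Alice 0, Yara 7, Ben 11, Vikram 13. Alice eliminated.
Round 2: Omar 8, Yara 7, Ben 11, Vikram 13. Yara eliminated.
Round 3: Omar 15, Ben 11, Vikram 13. Ben eliminated.
Round 4: Omar 26, Vikram 13. Omar has a majority (≥20).

Omar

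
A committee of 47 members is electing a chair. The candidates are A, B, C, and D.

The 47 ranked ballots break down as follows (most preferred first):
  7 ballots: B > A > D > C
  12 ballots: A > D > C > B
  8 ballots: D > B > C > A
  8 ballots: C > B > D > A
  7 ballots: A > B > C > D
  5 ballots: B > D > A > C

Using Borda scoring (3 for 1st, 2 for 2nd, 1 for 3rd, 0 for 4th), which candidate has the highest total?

A: 7×2 + 12×3 + 8×0 + 8×0 + 7×3 + 5×1 = 76
B: 7×3 + 12×0 + 8×2 + 8×2 + 7×2 + 5×3 = 82
C: 7×0 + 12×1 + 8×1 + 8×3 + 7×1 + 5×0 = 51
D: 7×1 + 12×2 + 8×3 + 8×1 + 7×0 + 5×2 = 73

B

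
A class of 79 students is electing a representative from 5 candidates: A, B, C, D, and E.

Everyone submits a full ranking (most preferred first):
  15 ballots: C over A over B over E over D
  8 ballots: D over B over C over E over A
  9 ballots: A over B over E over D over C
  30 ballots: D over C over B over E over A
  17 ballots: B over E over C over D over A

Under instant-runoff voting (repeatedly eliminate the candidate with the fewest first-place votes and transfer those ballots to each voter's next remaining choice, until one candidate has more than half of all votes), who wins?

B

Round 1: A 9, B 17, C 15, D 38, E 0. E eliminated.
Round 2: A 9, B 17, C 15, D 38. A eliminated.
Round 3: B 26, C 15, D 38. C eliminated.
Round 4: B 41, D 38. B has a majority (≥40).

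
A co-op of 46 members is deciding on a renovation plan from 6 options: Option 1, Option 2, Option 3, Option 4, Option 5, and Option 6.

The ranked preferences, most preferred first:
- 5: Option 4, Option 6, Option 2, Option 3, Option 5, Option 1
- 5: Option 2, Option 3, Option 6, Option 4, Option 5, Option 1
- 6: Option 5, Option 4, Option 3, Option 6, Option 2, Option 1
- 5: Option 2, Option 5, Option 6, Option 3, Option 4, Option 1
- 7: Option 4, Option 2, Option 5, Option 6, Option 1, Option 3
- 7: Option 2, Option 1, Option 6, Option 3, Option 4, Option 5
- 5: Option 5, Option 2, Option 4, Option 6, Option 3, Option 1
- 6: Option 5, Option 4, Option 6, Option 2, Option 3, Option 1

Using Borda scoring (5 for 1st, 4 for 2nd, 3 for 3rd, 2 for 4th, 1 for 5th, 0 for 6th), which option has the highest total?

Option 2

Option 1: 5×0 + 5×0 + 6×0 + 5×0 + 7×1 + 7×4 + 5×0 + 6×0 = 35
Option 2: 5×3 + 5×5 + 6×1 + 5×5 + 7×4 + 7×5 + 5×4 + 6×2 = 166
Option 3: 5×2 + 5×4 + 6×3 + 5×2 + 7×0 + 7×2 + 5×1 + 6×1 = 83
Option 4: 5×5 + 5×2 + 6×4 + 5×1 + 7×5 + 7×1 + 5×3 + 6×4 = 145
Option 5: 5×1 + 5×1 + 6×5 + 5×4 + 7×3 + 7×0 + 5×5 + 6×5 = 136
Option 6: 5×4 + 5×3 + 6×2 + 5×3 + 7×2 + 7×3 + 5×2 + 6×3 = 125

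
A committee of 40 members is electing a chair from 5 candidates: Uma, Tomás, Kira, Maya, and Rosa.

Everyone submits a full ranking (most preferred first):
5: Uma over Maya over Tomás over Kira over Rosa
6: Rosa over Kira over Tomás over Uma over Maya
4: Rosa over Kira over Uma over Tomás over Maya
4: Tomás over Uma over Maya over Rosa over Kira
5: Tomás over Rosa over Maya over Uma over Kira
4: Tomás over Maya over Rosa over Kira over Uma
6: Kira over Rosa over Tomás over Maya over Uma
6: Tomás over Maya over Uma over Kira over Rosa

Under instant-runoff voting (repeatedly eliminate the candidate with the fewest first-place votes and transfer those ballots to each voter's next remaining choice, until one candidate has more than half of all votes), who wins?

Round 1: Uma 5, Tomás 19, Kira 6, Maya 0, Rosa 10. Maya eliminated.
Round 2: Uma 5, Tomás 19, Kira 6, Rosa 10. Uma eliminated.
Round 3: Tomás 24, Kira 6, Rosa 10. Tomás has a majority (≥21).

Tomás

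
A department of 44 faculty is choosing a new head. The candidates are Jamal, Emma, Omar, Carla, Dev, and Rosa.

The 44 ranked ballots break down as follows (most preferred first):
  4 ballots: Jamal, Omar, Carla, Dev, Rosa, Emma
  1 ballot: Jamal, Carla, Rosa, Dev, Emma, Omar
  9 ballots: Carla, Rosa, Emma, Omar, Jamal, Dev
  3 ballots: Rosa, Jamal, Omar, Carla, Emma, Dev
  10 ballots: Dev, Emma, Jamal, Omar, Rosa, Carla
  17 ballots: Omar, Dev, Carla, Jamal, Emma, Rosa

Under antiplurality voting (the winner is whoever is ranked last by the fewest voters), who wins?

Jamal

Last-place votes: Jamal 0, Emma 4, Omar 1, Carla 10, Dev 12, Rosa 17.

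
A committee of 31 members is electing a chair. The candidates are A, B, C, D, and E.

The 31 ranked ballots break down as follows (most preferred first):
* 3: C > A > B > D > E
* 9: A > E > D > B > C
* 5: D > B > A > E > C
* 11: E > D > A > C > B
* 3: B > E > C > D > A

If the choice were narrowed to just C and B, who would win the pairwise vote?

B

C is ranked above B on 14 ballots; B above C on 17.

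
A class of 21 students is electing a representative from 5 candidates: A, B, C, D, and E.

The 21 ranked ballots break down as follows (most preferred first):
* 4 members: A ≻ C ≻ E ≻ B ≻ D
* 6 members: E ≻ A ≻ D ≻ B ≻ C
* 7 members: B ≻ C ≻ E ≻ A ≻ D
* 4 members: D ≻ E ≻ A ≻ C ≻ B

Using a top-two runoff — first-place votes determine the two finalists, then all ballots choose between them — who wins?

E

Round 1 first-place votes: A 4, B 7, C 0, D 4, E 6. B and E advance.
Runoff: B is ranked above E on 7 ballots, E above B on 14.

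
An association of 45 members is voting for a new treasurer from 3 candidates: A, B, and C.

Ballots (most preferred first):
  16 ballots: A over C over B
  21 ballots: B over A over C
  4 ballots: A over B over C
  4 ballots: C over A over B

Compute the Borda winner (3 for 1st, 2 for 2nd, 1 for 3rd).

A

A: 16×3 + 21×2 + 4×3 + 4×2 = 110
B: 16×1 + 21×3 + 4×2 + 4×1 = 91
C: 16×2 + 21×1 + 4×1 + 4×3 = 69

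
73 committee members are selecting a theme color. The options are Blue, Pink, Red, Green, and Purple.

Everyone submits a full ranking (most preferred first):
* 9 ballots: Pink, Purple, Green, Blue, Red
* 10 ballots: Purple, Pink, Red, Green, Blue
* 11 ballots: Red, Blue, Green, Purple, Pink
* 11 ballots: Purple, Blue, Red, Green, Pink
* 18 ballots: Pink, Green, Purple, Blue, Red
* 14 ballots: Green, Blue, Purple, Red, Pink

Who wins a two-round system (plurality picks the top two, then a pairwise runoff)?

Purple

Round 1 first-place votes: Blue 0, Pink 27, Red 11, Green 14, Purple 21. Pink and Purple advance.
Runoff: Pink is ranked above Purple on 27 ballots, Purple above Pink on 46.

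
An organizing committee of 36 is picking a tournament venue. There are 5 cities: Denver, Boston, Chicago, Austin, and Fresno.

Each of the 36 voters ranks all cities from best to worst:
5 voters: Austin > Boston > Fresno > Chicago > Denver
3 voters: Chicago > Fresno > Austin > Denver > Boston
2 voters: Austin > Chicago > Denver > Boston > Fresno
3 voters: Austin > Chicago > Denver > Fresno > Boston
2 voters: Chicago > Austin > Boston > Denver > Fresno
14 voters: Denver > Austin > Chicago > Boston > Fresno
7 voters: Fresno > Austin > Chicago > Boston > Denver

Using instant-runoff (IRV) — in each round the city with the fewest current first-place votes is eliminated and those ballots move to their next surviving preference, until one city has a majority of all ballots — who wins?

Austin

Round 1: Denver 14, Boston 0, Chicago 5, Austin 10, Fresno 7. Boston eliminated.
Round 2: Denver 14, Chicago 5, Austin 10, Fresno 7. Chicago eliminated.
Round 3: Denver 14, Austin 12, Fresno 10. Fresno eliminated.
Round 4: Denver 14, Austin 22. Austin has a majority (≥19).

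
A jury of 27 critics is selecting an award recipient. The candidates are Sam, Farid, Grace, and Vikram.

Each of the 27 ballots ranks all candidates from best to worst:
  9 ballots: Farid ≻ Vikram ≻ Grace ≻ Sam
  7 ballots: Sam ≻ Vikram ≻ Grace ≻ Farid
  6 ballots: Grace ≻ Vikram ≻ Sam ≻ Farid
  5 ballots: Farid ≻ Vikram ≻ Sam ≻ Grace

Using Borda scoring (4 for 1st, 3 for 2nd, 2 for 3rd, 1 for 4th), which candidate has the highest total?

Vikram

Sam: 9×1 + 7×4 + 6×2 + 5×2 = 59
Farid: 9×4 + 7×1 + 6×1 + 5×4 = 69
Grace: 9×2 + 7×2 + 6×4 + 5×1 = 61
Vikram: 9×3 + 7×3 + 6×3 + 5×3 = 81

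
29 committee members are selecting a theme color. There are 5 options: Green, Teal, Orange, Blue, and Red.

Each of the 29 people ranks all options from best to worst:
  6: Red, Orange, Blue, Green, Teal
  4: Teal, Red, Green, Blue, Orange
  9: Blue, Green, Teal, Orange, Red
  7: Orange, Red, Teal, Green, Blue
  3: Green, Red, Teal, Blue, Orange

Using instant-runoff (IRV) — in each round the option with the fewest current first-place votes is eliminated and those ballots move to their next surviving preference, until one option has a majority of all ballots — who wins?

Round 1: Green 3, Teal 4, Orange 7, Blue 9, Red 6. Green eliminated.
Round 2: Teal 4, Orange 7, Blue 9, Red 9. Teal eliminated.
Round 3: Orange 7, Blue 9, Red 13. Orange eliminated.
Round 4: Blue 9, Red 20. Red has a majority (≥15).

Red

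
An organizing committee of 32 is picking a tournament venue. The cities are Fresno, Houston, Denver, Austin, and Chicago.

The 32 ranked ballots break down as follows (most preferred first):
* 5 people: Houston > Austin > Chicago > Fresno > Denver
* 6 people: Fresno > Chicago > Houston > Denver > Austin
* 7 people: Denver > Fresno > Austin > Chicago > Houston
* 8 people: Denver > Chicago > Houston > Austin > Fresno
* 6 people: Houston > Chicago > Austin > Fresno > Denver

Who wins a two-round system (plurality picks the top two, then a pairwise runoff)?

Round 1 first-place votes: Fresno 6, Houston 11, Denver 15, Austin 0, Chicago 0. Denver and Houston advance.
Runoff: Denver is ranked above Houston on 15 ballots, Houston above Denver on 17.

Houston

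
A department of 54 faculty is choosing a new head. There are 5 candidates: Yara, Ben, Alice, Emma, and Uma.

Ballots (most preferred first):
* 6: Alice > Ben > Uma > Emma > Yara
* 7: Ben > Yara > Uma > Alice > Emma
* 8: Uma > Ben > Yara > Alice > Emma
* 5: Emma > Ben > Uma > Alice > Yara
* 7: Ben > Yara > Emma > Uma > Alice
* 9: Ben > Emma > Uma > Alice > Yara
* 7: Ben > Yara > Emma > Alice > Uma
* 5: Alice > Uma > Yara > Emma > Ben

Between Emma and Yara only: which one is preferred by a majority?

Yara

Emma is ranked above Yara on 20 ballots; Yara above Emma on 34.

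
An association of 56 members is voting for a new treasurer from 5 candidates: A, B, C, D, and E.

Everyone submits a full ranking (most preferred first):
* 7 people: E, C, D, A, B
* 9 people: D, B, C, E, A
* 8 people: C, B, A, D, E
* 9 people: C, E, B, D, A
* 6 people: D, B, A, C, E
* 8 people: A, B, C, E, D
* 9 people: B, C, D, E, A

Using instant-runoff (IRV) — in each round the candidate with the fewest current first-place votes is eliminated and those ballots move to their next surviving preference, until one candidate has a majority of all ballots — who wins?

B

Round 1: A 8, B 9, C 17, D 15, E 7. E eliminated.
Round 2: A 8, B 9, C 24, D 15. A eliminated.
Round 3: B 17, C 24, D 15. D eliminated.
Round 4: B 32, C 24. B has a majority (≥29).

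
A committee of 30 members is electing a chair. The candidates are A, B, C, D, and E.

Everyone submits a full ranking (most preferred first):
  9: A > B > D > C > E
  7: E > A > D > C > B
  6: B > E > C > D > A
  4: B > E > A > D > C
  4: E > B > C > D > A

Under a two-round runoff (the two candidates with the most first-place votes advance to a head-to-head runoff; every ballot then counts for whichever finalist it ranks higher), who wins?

Round 1 first-place votes: A 9, B 10, C 0, D 0, E 11. E and B advance.
Runoff: E is ranked above B on 11 ballots, B above E on 19.

B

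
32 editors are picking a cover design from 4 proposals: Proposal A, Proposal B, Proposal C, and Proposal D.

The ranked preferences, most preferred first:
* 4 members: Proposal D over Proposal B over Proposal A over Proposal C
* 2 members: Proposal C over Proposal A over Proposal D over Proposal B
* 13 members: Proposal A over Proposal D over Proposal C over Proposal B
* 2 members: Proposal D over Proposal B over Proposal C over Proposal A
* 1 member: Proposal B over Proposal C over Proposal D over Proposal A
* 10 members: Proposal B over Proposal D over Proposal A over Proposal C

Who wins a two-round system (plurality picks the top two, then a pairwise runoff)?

Round 1 first-place votes: Proposal A 13, Proposal B 11, Proposal C 2, Proposal D 6. Proposal A and Proposal B advance.
Runoff: Proposal A is ranked above Proposal B on 15 ballots, Proposal B above Proposal A on 17.

Proposal B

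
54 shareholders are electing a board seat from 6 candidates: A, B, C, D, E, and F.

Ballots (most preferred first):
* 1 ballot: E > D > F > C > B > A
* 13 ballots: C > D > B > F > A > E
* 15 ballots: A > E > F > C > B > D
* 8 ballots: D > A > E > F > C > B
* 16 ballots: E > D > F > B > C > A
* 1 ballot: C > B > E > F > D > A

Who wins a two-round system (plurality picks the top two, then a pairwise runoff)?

A

Round 1 first-place votes: A 15, B 0, C 14, D 8, E 17, F 0. E and A advance.
Runoff: E is ranked above A on 18 ballots, A above E on 36.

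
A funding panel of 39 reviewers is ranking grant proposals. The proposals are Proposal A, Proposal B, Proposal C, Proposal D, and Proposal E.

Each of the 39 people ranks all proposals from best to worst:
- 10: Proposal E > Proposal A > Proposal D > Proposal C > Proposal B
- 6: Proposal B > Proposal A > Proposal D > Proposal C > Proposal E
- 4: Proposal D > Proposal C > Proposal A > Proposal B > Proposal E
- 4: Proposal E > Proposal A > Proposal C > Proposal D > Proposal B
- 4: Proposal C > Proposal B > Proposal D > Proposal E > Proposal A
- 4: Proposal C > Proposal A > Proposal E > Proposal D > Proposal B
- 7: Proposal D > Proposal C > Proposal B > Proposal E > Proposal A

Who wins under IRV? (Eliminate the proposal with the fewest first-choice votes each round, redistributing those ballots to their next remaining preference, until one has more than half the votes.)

Proposal D

Round 1: Proposal A 0, Proposal B 6, Proposal C 8, Proposal D 11, Proposal E 14. Proposal A eliminated.
Round 2: Proposal B 6, Proposal C 8, Proposal D 11, Proposal E 14. Proposal B eliminated.
Round 3: Proposal C 8, Proposal D 17, Proposal E 14. Proposal C eliminated.
Round 4: Proposal D 21, Proposal E 18. Proposal D has a majority (≥20).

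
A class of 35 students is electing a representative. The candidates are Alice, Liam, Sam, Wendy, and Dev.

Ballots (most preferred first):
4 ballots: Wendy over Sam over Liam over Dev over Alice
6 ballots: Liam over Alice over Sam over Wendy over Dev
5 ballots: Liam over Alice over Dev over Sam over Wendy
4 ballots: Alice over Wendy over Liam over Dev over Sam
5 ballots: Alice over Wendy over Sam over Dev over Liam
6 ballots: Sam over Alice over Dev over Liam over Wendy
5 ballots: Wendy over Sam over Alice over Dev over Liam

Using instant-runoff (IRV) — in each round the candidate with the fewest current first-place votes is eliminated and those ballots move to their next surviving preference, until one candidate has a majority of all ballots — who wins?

Round 1: Alice 9, Liam 11, Sam 6, Wendy 9, Dev 0. Dev eliminated.
Round 2: Alice 9, Liam 11, Sam 6, Wendy 9. Sam eliminated.
Round 3: Alice 15, Liam 11, Wendy 9. Wendy eliminated.
Round 4: Alice 20, Liam 15. Alice has a majority (≥18).

Alice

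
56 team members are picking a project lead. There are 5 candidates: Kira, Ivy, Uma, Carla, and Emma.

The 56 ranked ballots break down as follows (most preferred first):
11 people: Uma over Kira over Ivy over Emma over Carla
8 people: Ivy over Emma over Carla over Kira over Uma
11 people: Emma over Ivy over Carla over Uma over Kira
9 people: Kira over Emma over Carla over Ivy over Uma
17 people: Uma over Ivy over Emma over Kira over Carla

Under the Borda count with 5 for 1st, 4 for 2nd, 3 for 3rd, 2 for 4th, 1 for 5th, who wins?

Ivy

Kira: 11×4 + 8×2 + 11×1 + 9×5 + 17×2 = 150
Ivy: 11×3 + 8×5 + 11×4 + 9×2 + 17×4 = 203
Uma: 11×5 + 8×1 + 11×2 + 9×1 + 17×5 = 179
Carla: 11×1 + 8×3 + 11×3 + 9×3 + 17×1 = 112
Emma: 11×2 + 8×4 + 11×5 + 9×4 + 17×3 = 196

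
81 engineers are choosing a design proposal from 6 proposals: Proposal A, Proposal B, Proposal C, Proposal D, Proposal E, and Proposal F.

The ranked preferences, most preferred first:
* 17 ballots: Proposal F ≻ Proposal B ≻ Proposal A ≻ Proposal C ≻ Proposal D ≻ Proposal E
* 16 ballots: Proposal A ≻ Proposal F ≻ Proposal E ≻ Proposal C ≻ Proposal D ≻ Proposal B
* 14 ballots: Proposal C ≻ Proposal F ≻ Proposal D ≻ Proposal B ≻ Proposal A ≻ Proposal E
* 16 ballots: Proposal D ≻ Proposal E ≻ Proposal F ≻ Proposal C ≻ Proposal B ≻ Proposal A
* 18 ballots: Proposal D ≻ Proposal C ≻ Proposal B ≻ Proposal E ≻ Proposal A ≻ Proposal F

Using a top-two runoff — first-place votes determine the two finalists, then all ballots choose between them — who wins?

Proposal F

Round 1 first-place votes: Proposal A 16, Proposal B 0, Proposal C 14, Proposal D 34, Proposal E 0, Proposal F 17. Proposal D and Proposal F advance.
Runoff: Proposal D is ranked above Proposal F on 34 ballots, Proposal F above Proposal D on 47.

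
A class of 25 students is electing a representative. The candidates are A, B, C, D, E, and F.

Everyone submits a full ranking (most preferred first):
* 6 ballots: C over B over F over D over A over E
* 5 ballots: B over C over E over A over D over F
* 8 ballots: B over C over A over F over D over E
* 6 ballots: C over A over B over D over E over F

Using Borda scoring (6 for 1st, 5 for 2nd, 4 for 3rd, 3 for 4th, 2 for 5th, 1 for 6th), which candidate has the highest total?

C

A: 6×2 + 5×3 + 8×4 + 6×5 = 89
B: 6×5 + 5×6 + 8×6 + 6×4 = 132
C: 6×6 + 5×5 + 8×5 + 6×6 = 137
D: 6×3 + 5×2 + 8×2 + 6×3 = 62
E: 6×1 + 5×4 + 8×1 + 6×2 = 46
F: 6×4 + 5×1 + 8×3 + 6×1 = 59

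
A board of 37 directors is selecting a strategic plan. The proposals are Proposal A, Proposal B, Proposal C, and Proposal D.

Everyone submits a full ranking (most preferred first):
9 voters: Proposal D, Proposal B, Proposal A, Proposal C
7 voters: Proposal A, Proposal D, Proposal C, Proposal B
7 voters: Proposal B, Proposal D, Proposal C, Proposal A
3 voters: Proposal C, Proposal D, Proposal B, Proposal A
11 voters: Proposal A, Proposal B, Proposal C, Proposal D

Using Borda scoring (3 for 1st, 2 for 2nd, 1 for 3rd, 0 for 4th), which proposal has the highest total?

Proposal A: 9×1 + 7×3 + 7×0 + 3×0 + 11×3 = 63
Proposal B: 9×2 + 7×0 + 7×3 + 3×1 + 11×2 = 64
Proposal C: 9×0 + 7×1 + 7×1 + 3×3 + 11×1 = 34
Proposal D: 9×3 + 7×2 + 7×2 + 3×2 + 11×0 = 61

Proposal B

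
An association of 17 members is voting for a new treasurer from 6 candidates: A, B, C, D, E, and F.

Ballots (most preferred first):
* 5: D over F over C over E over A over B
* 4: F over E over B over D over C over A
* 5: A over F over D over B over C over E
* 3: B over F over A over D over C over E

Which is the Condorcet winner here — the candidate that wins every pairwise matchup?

F

F vs A: 12–5
F vs B: 14–3
F vs C: 17–0
F vs D: 12–5
F vs E: 17–0
F beats every other candidate.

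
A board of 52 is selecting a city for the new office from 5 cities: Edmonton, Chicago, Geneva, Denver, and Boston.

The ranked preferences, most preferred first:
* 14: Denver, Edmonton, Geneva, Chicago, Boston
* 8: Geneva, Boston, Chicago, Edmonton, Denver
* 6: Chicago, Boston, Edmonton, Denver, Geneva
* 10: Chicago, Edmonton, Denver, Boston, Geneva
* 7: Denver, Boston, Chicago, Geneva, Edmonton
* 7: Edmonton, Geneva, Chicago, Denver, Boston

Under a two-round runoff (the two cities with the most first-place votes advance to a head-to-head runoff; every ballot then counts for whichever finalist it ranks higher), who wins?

Chicago

Round 1 first-place votes: Edmonton 7, Chicago 16, Geneva 8, Denver 21, Boston 0. Denver and Chicago advance.
Runoff: Denver is ranked above Chicago on 21 ballots, Chicago above Denver on 31.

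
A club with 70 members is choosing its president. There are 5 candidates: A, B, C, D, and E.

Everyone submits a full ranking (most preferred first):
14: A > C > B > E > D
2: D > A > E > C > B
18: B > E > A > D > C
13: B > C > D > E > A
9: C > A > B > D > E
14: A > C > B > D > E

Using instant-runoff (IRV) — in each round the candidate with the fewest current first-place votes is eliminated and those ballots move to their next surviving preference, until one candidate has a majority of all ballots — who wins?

Round 1: A 28, B 31, C 9, D 2, E 0. E eliminated.
Round 2: A 28, B 31, C 9, D 2. D eliminated.
Round 3: A 30, B 31, C 9. C eliminated.
Round 4: A 39, B 31. A has a majority (≥36).

A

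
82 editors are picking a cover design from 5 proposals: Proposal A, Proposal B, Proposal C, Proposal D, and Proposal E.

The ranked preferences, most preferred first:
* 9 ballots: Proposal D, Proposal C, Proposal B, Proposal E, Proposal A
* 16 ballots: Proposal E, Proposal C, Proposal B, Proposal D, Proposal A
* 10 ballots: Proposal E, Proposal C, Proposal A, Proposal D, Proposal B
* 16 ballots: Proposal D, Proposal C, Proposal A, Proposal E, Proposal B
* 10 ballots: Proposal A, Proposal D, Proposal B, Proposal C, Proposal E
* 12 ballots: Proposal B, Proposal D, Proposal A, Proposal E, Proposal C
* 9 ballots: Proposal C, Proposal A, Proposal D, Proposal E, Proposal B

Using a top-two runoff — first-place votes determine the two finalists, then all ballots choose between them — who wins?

Round 1 first-place votes: Proposal A 10, Proposal B 12, Proposal C 9, Proposal D 25, Proposal E 26. Proposal E and Proposal D advance.
Runoff: Proposal E is ranked above Proposal D on 26 ballots, Proposal D above Proposal E on 56.

Proposal D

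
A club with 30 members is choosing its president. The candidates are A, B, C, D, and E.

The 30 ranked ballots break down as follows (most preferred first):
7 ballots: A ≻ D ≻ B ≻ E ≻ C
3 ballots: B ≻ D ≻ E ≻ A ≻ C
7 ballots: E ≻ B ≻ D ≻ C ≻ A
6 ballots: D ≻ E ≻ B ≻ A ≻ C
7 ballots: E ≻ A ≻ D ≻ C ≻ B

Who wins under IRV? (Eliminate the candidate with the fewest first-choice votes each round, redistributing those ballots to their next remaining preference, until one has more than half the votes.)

D

Round 1: A 7, B 3, C 0, D 6, E 14. C eliminated.
Round 2: A 7, B 3, D 6, E 14. B eliminated.
Round 3: A 7, D 9, E 14. A eliminated.
Round 4: D 16, E 14. D has a majority (≥16).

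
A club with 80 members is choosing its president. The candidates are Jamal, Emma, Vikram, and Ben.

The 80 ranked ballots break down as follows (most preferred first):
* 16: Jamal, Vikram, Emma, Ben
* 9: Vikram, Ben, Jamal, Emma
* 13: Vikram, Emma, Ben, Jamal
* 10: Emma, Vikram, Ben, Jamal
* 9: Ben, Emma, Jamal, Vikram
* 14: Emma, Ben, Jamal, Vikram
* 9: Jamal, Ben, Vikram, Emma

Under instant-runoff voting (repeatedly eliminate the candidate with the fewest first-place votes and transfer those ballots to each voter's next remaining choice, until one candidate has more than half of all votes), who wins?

Emma

Round 1: Jamal 25, Emma 24, Vikram 22, Ben 9. Ben eliminated.
Round 2: Jamal 25, Emma 33, Vikram 22. Vikram eliminated.
Round 3: Jamal 34, Emma 46. Emma has a majority (≥41).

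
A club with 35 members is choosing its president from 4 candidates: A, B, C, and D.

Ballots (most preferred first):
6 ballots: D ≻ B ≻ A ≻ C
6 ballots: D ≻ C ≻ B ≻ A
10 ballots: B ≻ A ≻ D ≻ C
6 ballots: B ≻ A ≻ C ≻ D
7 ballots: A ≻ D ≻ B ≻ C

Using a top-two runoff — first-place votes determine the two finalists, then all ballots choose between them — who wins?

D

Round 1 first-place votes: A 7, B 16, C 0, D 12. B and D advance.
Runoff: B is ranked above D on 16 ballots, D above B on 19.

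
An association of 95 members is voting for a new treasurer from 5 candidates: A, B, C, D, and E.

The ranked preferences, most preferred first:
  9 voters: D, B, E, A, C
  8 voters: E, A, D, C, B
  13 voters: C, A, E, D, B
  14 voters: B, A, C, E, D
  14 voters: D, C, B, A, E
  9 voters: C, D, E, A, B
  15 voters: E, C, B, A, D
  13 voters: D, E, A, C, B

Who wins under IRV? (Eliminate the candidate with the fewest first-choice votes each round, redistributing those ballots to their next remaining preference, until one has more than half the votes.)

C

Round 1: A 0, B 14, C 22, D 36, E 23. A eliminated.
Round 2: B 14, C 22, D 36, E 23. B eliminated.
Round 3: C 36, D 36, E 23. E eliminated.
Round 4: C 51, D 44. C has a majority (≥48).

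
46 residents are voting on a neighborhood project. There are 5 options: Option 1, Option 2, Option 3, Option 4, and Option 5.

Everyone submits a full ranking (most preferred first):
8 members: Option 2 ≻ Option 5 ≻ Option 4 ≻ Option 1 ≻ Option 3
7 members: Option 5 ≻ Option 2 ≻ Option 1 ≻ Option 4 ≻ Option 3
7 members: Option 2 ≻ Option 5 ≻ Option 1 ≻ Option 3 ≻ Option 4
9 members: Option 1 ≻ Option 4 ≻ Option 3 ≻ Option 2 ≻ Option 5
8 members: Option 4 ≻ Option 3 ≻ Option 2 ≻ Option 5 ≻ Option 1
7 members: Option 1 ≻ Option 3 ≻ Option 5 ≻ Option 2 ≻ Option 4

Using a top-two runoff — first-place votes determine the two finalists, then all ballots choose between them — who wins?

Round 1 first-place votes: Option 1 16, Option 2 15, Option 3 0, Option 4 8, Option 5 7. Option 1 and Option 2 advance.
Runoff: Option 1 is ranked above Option 2 on 16 ballots, Option 2 above Option 1 on 30.

Option 2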